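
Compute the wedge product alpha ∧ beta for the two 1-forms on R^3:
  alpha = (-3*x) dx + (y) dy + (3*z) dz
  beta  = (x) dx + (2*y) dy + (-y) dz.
alpha ∧ beta = (-7*x*y) dx ∧ dy + (3*x*(y - z)) dx ∧ dz + (-y*(y + 6*z)) dy ∧ dz

Distribute the wedge, using dx_i ∧ dx_j = -dx_j ∧ dx_i and dx_i ∧ dx_i = 0. For each pair (i, j) with i < j, the coefficient of dx_i ∧ dx_j in alpha ∧ beta is (alpha_i * beta_j - alpha_j * beta_i). Collecting: alpha ∧ beta = (-7*x*y) dx ∧ dy + (3*x*(y - z)) dx ∧ dz + (-y*(y + 6*z)) dy ∧ dz.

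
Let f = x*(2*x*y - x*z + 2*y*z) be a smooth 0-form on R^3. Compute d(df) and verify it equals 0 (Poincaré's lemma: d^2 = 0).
d(df) = 0

Step 1: df = sum_i (∂f/∂x_i) dx_i = (4*x*y - 2*x*z + 2*y*z) dx + (2*x*(x + z)) dy + (x*(-x + 2*y)) dz.
Step 2: Apply d again. Using the 1-form formula, the coefficient of dx ∧ dy in d(df) is ∂^2 f/∂x ∂y - ∂^2 f/∂y ∂x = (4*x + 2*z) - (4*x + 2*z) = 0 (equality of mixed partials for smooth f).
Similarly for dx ∧ dz and dy ∧ dz — all coefficients vanish. So d(df) = 0.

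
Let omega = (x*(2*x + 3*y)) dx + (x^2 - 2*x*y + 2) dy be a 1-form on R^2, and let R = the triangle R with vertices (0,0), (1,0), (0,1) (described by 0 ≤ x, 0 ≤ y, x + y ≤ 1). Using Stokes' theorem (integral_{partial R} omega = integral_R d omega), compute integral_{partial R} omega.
integral_(partial R) omega = -1/2

Stokes: integral_partial_R omega = integral_R d omega with d omega = (∂Q/∂x - ∂P/∂y) dx ∧ dy.
  ∂Q/∂x = 2*x - 2*y
  ∂P/∂y = 3*x
  integrand = ∂Q/∂x - ∂P/∂y = -x - 2*y.
Integrating over R: integral_0^1 integral_0^{1-x} (-x - 2*y) dy dx = -1/2.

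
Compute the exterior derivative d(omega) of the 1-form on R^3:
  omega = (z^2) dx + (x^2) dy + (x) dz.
d(omega) = (2*x) dx ∧ dy + (1 - 2*z) dx ∧ dz

For a 1-form omega = sum_i f_i dx_i, the exterior derivative is
  d(omega) = sum_{i < j} (∂f_j/∂x_i - ∂f_i/∂x_j) dx_i ∧ dx_j.
  coefficient of dx ∧ dy: ∂f_2/∂x - ∂f_1/∂y = ∂(x^2)/∂x - ∂(z^2)/∂y = 2*x
  coefficient of dx ∧ dz: ∂f_3/∂x - ∂f_1/∂z = ∂(x)/∂x - ∂(z^2)/∂z = 1 - 2*z
Assembling: d(omega) = (2*x) dx ∧ dy + (1 - 2*z) dx ∧ dz.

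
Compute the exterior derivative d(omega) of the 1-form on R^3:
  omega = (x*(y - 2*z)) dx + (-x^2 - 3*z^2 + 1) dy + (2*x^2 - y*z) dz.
d(omega) = (-3*x) dx ∧ dy + (6*x) dx ∧ dz + (5*z) dy ∧ dz

For a 1-form omega = sum_i f_i dx_i, the exterior derivative is
  d(omega) = sum_{i < j} (∂f_j/∂x_i - ∂f_i/∂x_j) dx_i ∧ dx_j.
  coefficient of dx ∧ dy: ∂f_2/∂x - ∂f_1/∂y = ∂(-x^2 - 3*z^2 + 1)/∂x - ∂(x*(y - 2*z))/∂y = -3*x
  coefficient of dx ∧ dz: ∂f_3/∂x - ∂f_1/∂z = ∂(2*x^2 - y*z)/∂x - ∂(x*(y - 2*z))/∂z = 6*x
  coefficient of dy ∧ dz: ∂f_3/∂y - ∂f_2/∂z = ∂(2*x^2 - y*z)/∂y - ∂(-x^2 - 3*z^2 + 1)/∂z = 5*z
Assembling: d(omega) = (-3*x) dx ∧ dy + (6*x) dx ∧ dz + (5*z) dy ∧ dz.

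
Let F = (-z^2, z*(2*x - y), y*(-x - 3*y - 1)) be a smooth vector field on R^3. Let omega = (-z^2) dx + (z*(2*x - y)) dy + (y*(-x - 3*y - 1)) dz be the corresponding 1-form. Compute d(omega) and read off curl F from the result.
d(omega) = (-3*x - 5*y - 1) dy ∧ dz + (y - 2*z) dz ∧ dx + (2*z) dx ∧ dy; curl F = (-3*x - 5*y - 1, y - 2*z, 2*z)

d omega = sum_{i<j} (∂f_j/∂x_i - ∂f_i/∂x_j) dx_i ∧ dx_j. Under the identification (dy ∧ dz, dz ∧ dx, dx ∧ dy) ↔ (e_x, e_y, e_z), the coefficients are exactly the components of curl F. Compute:
  ∂R/∂y - ∂Q/∂z = (-x - 6*y - 1) - (2*x - y) = -3*x - 5*y - 1
  ∂P/∂z - ∂R/∂x = (-2*z) - (-y) = y - 2*z
  ∂Q/∂x - ∂P/∂y = (2*z) - (0) = 2*z.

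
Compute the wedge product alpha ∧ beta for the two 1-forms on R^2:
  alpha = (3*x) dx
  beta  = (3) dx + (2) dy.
alpha ∧ beta = (6*x) dx ∧ dy

Distribute the wedge, using dx_i ∧ dx_j = -dx_j ∧ dx_i and dx_i ∧ dx_i = 0. For each pair (i, j) with i < j, the coefficient of dx_i ∧ dx_j in alpha ∧ beta is (alpha_i * beta_j - alpha_j * beta_i). Collecting: alpha ∧ beta = (6*x) dx ∧ dy.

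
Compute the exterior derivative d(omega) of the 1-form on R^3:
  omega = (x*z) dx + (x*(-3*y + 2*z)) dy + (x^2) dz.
d(omega) = (-3*y + 2*z) dx ∧ dy + (x) dx ∧ dz + (-2*x) dy ∧ dz

For a 1-form omega = sum_i f_i dx_i, the exterior derivative is
  d(omega) = sum_{i < j} (∂f_j/∂x_i - ∂f_i/∂x_j) dx_i ∧ dx_j.
  coefficient of dx ∧ dy: ∂f_2/∂x - ∂f_1/∂y = ∂(x*(-3*y + 2*z))/∂x - ∂(x*z)/∂y = -3*y + 2*z
  coefficient of dx ∧ dz: ∂f_3/∂x - ∂f_1/∂z = ∂(x^2)/∂x - ∂(x*z)/∂z = x
  coefficient of dy ∧ dz: ∂f_3/∂y - ∂f_2/∂z = ∂(x^2)/∂y - ∂(x*(-3*y + 2*z))/∂z = -2*x
Assembling: d(omega) = (-3*y + 2*z) dx ∧ dy + (x) dx ∧ dz + (-2*x) dy ∧ dz.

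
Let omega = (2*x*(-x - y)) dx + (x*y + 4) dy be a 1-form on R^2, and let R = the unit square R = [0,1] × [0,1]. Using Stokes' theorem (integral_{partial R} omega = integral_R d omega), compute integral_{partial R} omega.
integral_(partial R) omega = 3/2

Stokes: integral_partial_R omega = integral_R d omega with d omega = (∂Q/∂x - ∂P/∂y) dx ∧ dy.
  ∂Q/∂x = y
  ∂P/∂y = -2*x
  integrand = ∂Q/∂x - ∂P/∂y = 2*x + y.
Integrating over R: integral_0^1 integral_0^1 (2*x + y) dx dy = 3/2.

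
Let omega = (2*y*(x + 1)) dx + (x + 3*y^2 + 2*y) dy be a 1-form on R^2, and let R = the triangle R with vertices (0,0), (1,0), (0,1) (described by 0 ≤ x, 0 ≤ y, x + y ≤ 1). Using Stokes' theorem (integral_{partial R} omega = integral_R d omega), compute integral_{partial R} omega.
integral_(partial R) omega = -5/6

Stokes: integral_partial_R omega = integral_R d omega with d omega = (∂Q/∂x - ∂P/∂y) dx ∧ dy.
  ∂Q/∂x = 1
  ∂P/∂y = 2*x + 2
  integrand = ∂Q/∂x - ∂P/∂y = -2*x - 1.
Integrating over R: integral_0^1 integral_0^{1-x} (-2*x - 1) dy dx = -5/6.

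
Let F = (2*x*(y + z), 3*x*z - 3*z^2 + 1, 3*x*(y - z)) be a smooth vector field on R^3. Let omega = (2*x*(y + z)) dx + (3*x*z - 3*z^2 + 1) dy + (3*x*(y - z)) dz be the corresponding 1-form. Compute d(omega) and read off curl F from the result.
d(omega) = (6*z) dy ∧ dz + (2*x - 3*y + 3*z) dz ∧ dx + (-2*x + 3*z) dx ∧ dy; curl F = (6*z, 2*x - 3*y + 3*z, -2*x + 3*z)

d omega = sum_{i<j} (∂f_j/∂x_i - ∂f_i/∂x_j) dx_i ∧ dx_j. Under the identification (dy ∧ dz, dz ∧ dx, dx ∧ dy) ↔ (e_x, e_y, e_z), the coefficients are exactly the components of curl F. Compute:
  ∂R/∂y - ∂Q/∂z = (3*x) - (3*x - 6*z) = 6*z
  ∂P/∂z - ∂R/∂x = (2*x) - (3*y - 3*z) = 2*x - 3*y + 3*z
  ∂Q/∂x - ∂P/∂y = (3*z) - (2*x) = -2*x + 3*z.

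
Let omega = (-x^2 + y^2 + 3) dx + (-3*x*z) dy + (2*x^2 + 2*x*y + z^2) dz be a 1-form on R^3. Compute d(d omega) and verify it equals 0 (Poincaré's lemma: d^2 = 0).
d(d omega) = 0

Step 1: d omega = sum_{i<j} (∂f_j/∂x_i - ∂f_i/∂x_j) dx_i ∧ dx_j:
  coeff of dx ∧ dy: -2*y - 3*z
  coeff of dx ∧ dz: 4*x + 2*y
  coeff of dy ∧ dz: 5*x
Step 2: Apply d again to each 2-form coefficient. The only possible 3-form in R^3 is dx ∧ dy ∧ dz, with coefficient
  ∂(coeff of dy∧dz)/∂x - ∂(coeff of dx∧dz)/∂y + ∂(coeff of dx∧dy)/∂z
  = ∂/∂x (5*x) - ∂/∂y (4*x + 2*y) + ∂/∂z (-2*y - 3*z).
Each of these terms simplifies to sums of mixed partials that cancel in pairs. The result is 0 (by equality of mixed partials for smooth functions — Schwarz / Clairaut).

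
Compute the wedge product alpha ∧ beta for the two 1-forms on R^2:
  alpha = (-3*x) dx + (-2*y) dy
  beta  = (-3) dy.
alpha ∧ beta = (9*x) dx ∧ dy

Distribute the wedge, using dx_i ∧ dx_j = -dx_j ∧ dx_i and dx_i ∧ dx_i = 0. For each pair (i, j) with i < j, the coefficient of dx_i ∧ dx_j in alpha ∧ beta is (alpha_i * beta_j - alpha_j * beta_i). Collecting: alpha ∧ beta = (9*x) dx ∧ dy.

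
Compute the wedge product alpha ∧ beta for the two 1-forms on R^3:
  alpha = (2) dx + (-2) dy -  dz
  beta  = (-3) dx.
alpha ∧ beta = (-6) dx ∧ dy + (-3) dx ∧ dz

Distribute the wedge, using dx_i ∧ dx_j = -dx_j ∧ dx_i and dx_i ∧ dx_i = 0. For each pair (i, j) with i < j, the coefficient of dx_i ∧ dx_j in alpha ∧ beta is (alpha_i * beta_j - alpha_j * beta_i). Collecting: alpha ∧ beta = (-6) dx ∧ dy + (-3) dx ∧ dz.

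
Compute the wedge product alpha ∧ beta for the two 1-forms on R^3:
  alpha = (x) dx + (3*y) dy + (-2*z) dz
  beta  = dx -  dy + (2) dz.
alpha ∧ beta = (-x - 3*y) dx ∧ dy + (2*x + 2*z) dx ∧ dz + (6*y - 2*z) dy ∧ dz

Distribute the wedge, using dx_i ∧ dx_j = -dx_j ∧ dx_i and dx_i ∧ dx_i = 0. For each pair (i, j) with i < j, the coefficient of dx_i ∧ dx_j in alpha ∧ beta is (alpha_i * beta_j - alpha_j * beta_i). Collecting: alpha ∧ beta = (-x - 3*y) dx ∧ dy + (2*x + 2*z) dx ∧ dz + (6*y - 2*z) dy ∧ dz.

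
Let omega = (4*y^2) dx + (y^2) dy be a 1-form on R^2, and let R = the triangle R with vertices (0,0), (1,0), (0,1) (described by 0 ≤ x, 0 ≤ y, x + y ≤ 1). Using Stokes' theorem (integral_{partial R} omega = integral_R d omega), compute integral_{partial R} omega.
integral_(partial R) omega = -4/3

Stokes: integral_partial_R omega = integral_R d omega with d omega = (∂Q/∂x - ∂P/∂y) dx ∧ dy.
  ∂Q/∂x = 0
  ∂P/∂y = 8*y
  integrand = ∂Q/∂x - ∂P/∂y = -8*y.
Integrating over R: integral_0^1 integral_0^{1-x} (-8*y) dy dx = -4/3.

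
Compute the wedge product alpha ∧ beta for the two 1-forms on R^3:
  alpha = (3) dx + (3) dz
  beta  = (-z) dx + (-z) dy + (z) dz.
alpha ∧ beta = (-3*z) dx ∧ dy + (6*z) dx ∧ dz + (3*z) dy ∧ dz

Distribute the wedge, using dx_i ∧ dx_j = -dx_j ∧ dx_i and dx_i ∧ dx_i = 0. For each pair (i, j) with i < j, the coefficient of dx_i ∧ dx_j in alpha ∧ beta is (alpha_i * beta_j - alpha_j * beta_i). Collecting: alpha ∧ beta = (-3*z) dx ∧ dy + (6*z) dx ∧ dz + (3*z) dy ∧ dz.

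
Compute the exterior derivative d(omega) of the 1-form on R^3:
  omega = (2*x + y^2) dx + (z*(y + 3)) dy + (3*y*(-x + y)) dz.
d(omega) = (-2*y) dx ∧ dy + (-3*y) dx ∧ dz + (-3*x + 5*y - 3) dy ∧ dz

For a 1-form omega = sum_i f_i dx_i, the exterior derivative is
  d(omega) = sum_{i < j} (∂f_j/∂x_i - ∂f_i/∂x_j) dx_i ∧ dx_j.
  coefficient of dx ∧ dy: ∂f_2/∂x - ∂f_1/∂y = ∂(z*(y + 3))/∂x - ∂(2*x + y^2)/∂y = -2*y
  coefficient of dx ∧ dz: ∂f_3/∂x - ∂f_1/∂z = ∂(3*y*(-x + y))/∂x - ∂(2*x + y^2)/∂z = -3*y
  coefficient of dy ∧ dz: ∂f_3/∂y - ∂f_2/∂z = ∂(3*y*(-x + y))/∂y - ∂(z*(y + 3))/∂z = -3*x + 5*y - 3
Assembling: d(omega) = (-2*y) dx ∧ dy + (-3*y) dx ∧ dz + (-3*x + 5*y - 3) dy ∧ dz.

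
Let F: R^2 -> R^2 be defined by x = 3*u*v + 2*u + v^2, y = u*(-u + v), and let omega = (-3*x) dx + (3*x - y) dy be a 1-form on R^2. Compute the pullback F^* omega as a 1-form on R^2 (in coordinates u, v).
F^* omega = (-2*u^3 - 15*u^2*v - 12*u^2 - 25*u*v^2 - 30*u*v - 12*u - 6*v^3 - 6*v^2) du + (u^3 - 19*u^2*v - 12*u^2 - 24*u*v^2 - 12*u*v - 6*v^3) dv

Using F^*(f dg) = (f ∘ F) d(g ∘ F), substitute each coordinate x_i by F_i(u, v) in f_i, and replace dx_i by d F_i = (∂F_i/∂u) du + (∂F_i/∂v) dv.
  For the x component: f_1(F) = -9*u*v - 6*u - 3*v^2; d F_1 = (3*v + 2) du + (3*u + 2*v) dv
  For the y component: f_2(F) = u^2 + 8*u*v + 6*u + 3*v^2; d F_2 = (-2*u + v) du + (u) dv
Combining and collecting du, dv coefficients:
  coeff of du: -2*u^3 - 15*u^2*v - 12*u^2 - 25*u*v^2 - 30*u*v - 12*u - 6*v^3 - 6*v^2
  coeff of dv: u^3 - 19*u^2*v - 12*u^2 - 24*u*v^2 - 12*u*v - 6*v^3
F^* omega = (-2*u^3 - 15*u^2*v - 12*u^2 - 25*u*v^2 - 30*u*v - 12*u - 6*v^3 - 6*v^2) du + (u^3 - 19*u^2*v - 12*u^2 - 24*u*v^2 - 12*u*v - 6*v^3) dv.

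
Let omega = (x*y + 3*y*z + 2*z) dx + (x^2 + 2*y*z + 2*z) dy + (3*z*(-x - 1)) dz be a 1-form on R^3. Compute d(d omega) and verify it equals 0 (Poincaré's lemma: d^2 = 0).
d(d omega) = 0

Step 1: d omega = sum_{i<j} (∂f_j/∂x_i - ∂f_i/∂x_j) dx_i ∧ dx_j:
  coeff of dx ∧ dy: x - 3*z
  coeff of dx ∧ dz: -3*y - 3*z - 2
  coeff of dy ∧ dz: -2*y - 2
Step 2: Apply d again to each 2-form coefficient. The only possible 3-form in R^3 is dx ∧ dy ∧ dz, with coefficient
  ∂(coeff of dy∧dz)/∂x - ∂(coeff of dx∧dz)/∂y + ∂(coeff of dx∧dy)/∂z
  = ∂/∂x (-2*y - 2) - ∂/∂y (-3*y - 3*z - 2) + ∂/∂z (x - 3*z).
Each of these terms simplifies to sums of mixed partials that cancel in pairs. The result is 0 (by equality of mixed partials for smooth functions — Schwarz / Clairaut).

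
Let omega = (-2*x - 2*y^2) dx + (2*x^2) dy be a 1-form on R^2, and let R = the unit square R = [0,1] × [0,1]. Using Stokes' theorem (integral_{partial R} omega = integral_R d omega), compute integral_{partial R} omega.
integral_(partial R) omega = 4

Stokes: integral_partial_R omega = integral_R d omega with d omega = (∂Q/∂x - ∂P/∂y) dx ∧ dy.
  ∂Q/∂x = 4*x
  ∂P/∂y = -4*y
  integrand = ∂Q/∂x - ∂P/∂y = 4*x + 4*y.
Integrating over R: integral_0^1 integral_0^1 (4*x + 4*y) dx dy = 4.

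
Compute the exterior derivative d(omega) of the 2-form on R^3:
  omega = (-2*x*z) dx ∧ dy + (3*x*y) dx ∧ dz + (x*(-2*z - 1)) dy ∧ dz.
d(omega) = (-5*x - 2*z - 1) dx ∧ dy ∧ dz

For a 2-form omega = sum_{i<j} g_{ij} dx_i ∧ dx_j, the exterior derivative is
  d(omega) = sum_{i<j} d(g_{ij}) ∧ dx_i ∧ dx_j = sum_{i<j, k} (∂g_{ij}/∂x_k) dx_k ∧ dx_i ∧ dx_j.
Expand each term, using dx_k ∧ dx_i ∧ dx_j = sgn(permutation) dx_{(a)} ∧ dx_{(b)} ∧ dx_{(c)} with (a < b < c) sorted:
  d(-2*x*z) includes (∂/∂z)(-2*x*z) dz = (-2*x) dz, which multiplied by dx ∧ dy gives (-2*x) dx ∧ dy ∧ dz
  d(3*x*y) includes (∂/∂y)(3*x*y) dy = (3*x) dy, which multiplied by dx ∧ dz gives (-3*x) dx ∧ dy ∧ dz
  d(x*(-2*z - 1)) includes (∂/∂x)(x*(-2*z - 1)) dx = (-2*z - 1) dx, which multiplied by dy ∧ dz gives (-2*z - 1) dx ∧ dy ∧ dz
Collecting like 3-forms: d(omega) = (-5*x - 2*z - 1) dx ∧ dy ∧ dz.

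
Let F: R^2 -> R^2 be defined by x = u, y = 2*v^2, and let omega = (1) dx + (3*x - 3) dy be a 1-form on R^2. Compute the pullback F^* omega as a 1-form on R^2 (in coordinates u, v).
F^* omega = (1) du + (12*v*(u - 1)) dv

Using F^*(f dg) = (f ∘ F) d(g ∘ F), substitute each coordinate x_i by F_i(u, v) in f_i, and replace dx_i by d F_i = (∂F_i/∂u) du + (∂F_i/∂v) dv.
  For the x component: f_1(F) = 1; d F_1 = (1) du + (0) dv
  For the y component: f_2(F) = 3*u - 3; d F_2 = (0) du + (4*v) dv
Combining and collecting du, dv coefficients:
  coeff of du: 1
  coeff of dv: 12*v*(u - 1)
F^* omega = (1) du + (12*v*(u - 1)) dv.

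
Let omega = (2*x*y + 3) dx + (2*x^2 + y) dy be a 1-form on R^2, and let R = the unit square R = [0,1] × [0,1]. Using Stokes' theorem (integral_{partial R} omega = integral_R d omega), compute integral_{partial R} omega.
integral_(partial R) omega = 1

Stokes: integral_partial_R omega = integral_R d omega with d omega = (∂Q/∂x - ∂P/∂y) dx ∧ dy.
  ∂Q/∂x = 4*x
  ∂P/∂y = 2*x
  integrand = ∂Q/∂x - ∂P/∂y = 2*x.
Integrating over R: integral_0^1 integral_0^1 (2*x) dx dy = 1.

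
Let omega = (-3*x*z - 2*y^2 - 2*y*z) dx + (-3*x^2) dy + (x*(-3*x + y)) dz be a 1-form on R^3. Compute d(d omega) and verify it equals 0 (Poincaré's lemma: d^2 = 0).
d(d omega) = 0

Step 1: d omega = sum_{i<j} (∂f_j/∂x_i - ∂f_i/∂x_j) dx_i ∧ dx_j:
  coeff of dx ∧ dy: -6*x + 4*y + 2*z
  coeff of dx ∧ dz: -3*x + 3*y
  coeff of dy ∧ dz: x
Step 2: Apply d again to each 2-form coefficient. The only possible 3-form in R^3 is dx ∧ dy ∧ dz, with coefficient
  ∂(coeff of dy∧dz)/∂x - ∂(coeff of dx∧dz)/∂y + ∂(coeff of dx∧dy)/∂z
  = ∂/∂x (x) - ∂/∂y (-3*x + 3*y) + ∂/∂z (-6*x + 4*y + 2*z).
Each of these terms simplifies to sums of mixed partials that cancel in pairs. The result is 0 (by equality of mixed partials for smooth functions — Schwarz / Clairaut).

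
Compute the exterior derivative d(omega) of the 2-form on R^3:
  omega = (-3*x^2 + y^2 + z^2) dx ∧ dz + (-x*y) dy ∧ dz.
d(omega) = (-3*y) dx ∧ dy ∧ dz

For a 2-form omega = sum_{i<j} g_{ij} dx_i ∧ dx_j, the exterior derivative is
  d(omega) = sum_{i<j} d(g_{ij}) ∧ dx_i ∧ dx_j = sum_{i<j, k} (∂g_{ij}/∂x_k) dx_k ∧ dx_i ∧ dx_j.
Expand each term, using dx_k ∧ dx_i ∧ dx_j = sgn(permutation) dx_{(a)} ∧ dx_{(b)} ∧ dx_{(c)} with (a < b < c) sorted:
  d(-3*x^2 + y^2 + z^2) includes (∂/∂y)(-3*x^2 + y^2 + z^2) dy = (2*y) dy, which multiplied by dx ∧ dz gives (-2*y) dx ∧ dy ∧ dz
  d(-x*y) includes (∂/∂x)(-x*y) dx = (-y) dx, which multiplied by dy ∧ dz gives (-y) dx ∧ dy ∧ dz
Collecting like 3-forms: d(omega) = (-3*y) dx ∧ dy ∧ dz.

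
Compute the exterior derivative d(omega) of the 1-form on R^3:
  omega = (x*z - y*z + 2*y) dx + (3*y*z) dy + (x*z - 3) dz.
d(omega) = (z - 2) dx ∧ dy + (-x + y + z) dx ∧ dz + (-3*y) dy ∧ dz

For a 1-form omega = sum_i f_i dx_i, the exterior derivative is
  d(omega) = sum_{i < j} (∂f_j/∂x_i - ∂f_i/∂x_j) dx_i ∧ dx_j.
  coefficient of dx ∧ dy: ∂f_2/∂x - ∂f_1/∂y = ∂(3*y*z)/∂x - ∂(x*z - y*z + 2*y)/∂y = z - 2
  coefficient of dx ∧ dz: ∂f_3/∂x - ∂f_1/∂z = ∂(x*z - 3)/∂x - ∂(x*z - y*z + 2*y)/∂z = -x + y + z
  coefficient of dy ∧ dz: ∂f_3/∂y - ∂f_2/∂z = ∂(x*z - 3)/∂y - ∂(3*y*z)/∂z = -3*y
Assembling: d(omega) = (z - 2) dx ∧ dy + (-x + y + z) dx ∧ dz + (-3*y) dy ∧ dz.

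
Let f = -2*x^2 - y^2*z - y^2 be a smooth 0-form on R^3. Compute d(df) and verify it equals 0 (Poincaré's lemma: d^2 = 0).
d(df) = 0

Step 1: df = sum_i (∂f/∂x_i) dx_i = (-4*x) dx + (2*y*(-z - 1)) dy + (-y^2) dz.
Step 2: Apply d again. Using the 1-form formula, the coefficient of dx ∧ dy in d(df) is ∂^2 f/∂x ∂y - ∂^2 f/∂y ∂x = (0) - (0) = 0 (equality of mixed partials for smooth f).
Similarly for dx ∧ dz and dy ∧ dz — all coefficients vanish. So d(df) = 0.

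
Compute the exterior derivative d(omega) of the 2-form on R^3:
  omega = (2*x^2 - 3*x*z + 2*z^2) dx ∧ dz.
d(omega) = 0

For a 2-form omega = sum_{i<j} g_{ij} dx_i ∧ dx_j, the exterior derivative is
  d(omega) = sum_{i<j} d(g_{ij}) ∧ dx_i ∧ dx_j = sum_{i<j, k} (∂g_{ij}/∂x_k) dx_k ∧ dx_i ∧ dx_j.
Expand each term, using dx_k ∧ dx_i ∧ dx_j = sgn(permutation) dx_{(a)} ∧ dx_{(b)} ∧ dx_{(c)} with (a < b < c) sorted:

Collecting like 3-forms: d(omega) = 0.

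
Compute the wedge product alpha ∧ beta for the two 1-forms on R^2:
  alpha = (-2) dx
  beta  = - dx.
alpha ∧ beta = 0

Distribute the wedge, using dx_i ∧ dx_j = -dx_j ∧ dx_i and dx_i ∧ dx_i = 0. For each pair (i, j) with i < j, the coefficient of dx_i ∧ dx_j in alpha ∧ beta is (alpha_i * beta_j - alpha_j * beta_i). Collecting: alpha ∧ beta = 0.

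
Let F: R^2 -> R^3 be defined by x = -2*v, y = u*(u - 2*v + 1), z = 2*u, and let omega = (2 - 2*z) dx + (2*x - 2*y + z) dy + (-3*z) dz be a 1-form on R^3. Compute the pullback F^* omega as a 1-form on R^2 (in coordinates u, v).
F^* omega = (-4*u^3 + 12*u^2*v - 2*u^2 - 8*u*v^2 - 4*u*v - 12*u + 8*v^2 - 4*v) du + (4*u^3 - 8*u^2*v + 8*u*v + 8*u - 4) dv

Using F^*(f dg) = (f ∘ F) d(g ∘ F), substitute each coordinate x_i by F_i(u, v) in f_i, and replace dx_i by d F_i = (∂F_i/∂u) du + (∂F_i/∂v) dv.
  For the x component: f_1(F) = 2 - 4*u; d F_1 = (0) du + (-2) dv
  For the y component: f_2(F) = -2*u^2 + 4*u*v - 4*v; d F_2 = (2*u - 2*v + 1) du + (-2*u) dv
  For the z component: f_3(F) = -6*u; d F_3 = (2) du + (0) dv
Combining and collecting du, dv coefficients:
  coeff of du: -4*u^3 + 12*u^2*v - 2*u^2 - 8*u*v^2 - 4*u*v - 12*u + 8*v^2 - 4*v
  coeff of dv: 4*u^3 - 8*u^2*v + 8*u*v + 8*u - 4
F^* omega = (-4*u^3 + 12*u^2*v - 2*u^2 - 8*u*v^2 - 4*u*v - 12*u + 8*v^2 - 4*v) du + (4*u^3 - 8*u^2*v + 8*u*v + 8*u - 4) dv.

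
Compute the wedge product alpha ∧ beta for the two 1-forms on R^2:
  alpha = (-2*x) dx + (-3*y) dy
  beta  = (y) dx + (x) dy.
alpha ∧ beta = (-2*x^2 + 3*y^2) dx ∧ dy

Distribute the wedge, using dx_i ∧ dx_j = -dx_j ∧ dx_i and dx_i ∧ dx_i = 0. For each pair (i, j) with i < j, the coefficient of dx_i ∧ dx_j in alpha ∧ beta is (alpha_i * beta_j - alpha_j * beta_i). Collecting: alpha ∧ beta = (-2*x^2 + 3*y^2) dx ∧ dy.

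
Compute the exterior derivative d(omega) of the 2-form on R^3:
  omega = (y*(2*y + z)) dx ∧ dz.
d(omega) = (-4*y - z) dx ∧ dy ∧ dz

For a 2-form omega = sum_{i<j} g_{ij} dx_i ∧ dx_j, the exterior derivative is
  d(omega) = sum_{i<j} d(g_{ij}) ∧ dx_i ∧ dx_j = sum_{i<j, k} (∂g_{ij}/∂x_k) dx_k ∧ dx_i ∧ dx_j.
Expand each term, using dx_k ∧ dx_i ∧ dx_j = sgn(permutation) dx_{(a)} ∧ dx_{(b)} ∧ dx_{(c)} with (a < b < c) sorted:
  d(y*(2*y + z)) includes (∂/∂y)(y*(2*y + z)) dy = (4*y + z) dy, which multiplied by dx ∧ dz gives (-4*y - z) dx ∧ dy ∧ dz
Collecting like 3-forms: d(omega) = (-4*y - z) dx ∧ dy ∧ dz.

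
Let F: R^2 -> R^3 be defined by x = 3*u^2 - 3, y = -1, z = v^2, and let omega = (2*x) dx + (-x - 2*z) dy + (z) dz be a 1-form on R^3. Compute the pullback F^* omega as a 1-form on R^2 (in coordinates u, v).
F^* omega = (36*u*(u^2 - 1)) du + (2*v^3) dv

Using F^*(f dg) = (f ∘ F) d(g ∘ F), substitute each coordinate x_i by F_i(u, v) in f_i, and replace dx_i by d F_i = (∂F_i/∂u) du + (∂F_i/∂v) dv.
  For the x component: f_1(F) = 6*u^2 - 6; d F_1 = (6*u) du + (0) dv
  For the y component: f_2(F) = -3*u^2 - 2*v^2 + 3; d F_2 = (0) du + (0) dv
  For the z component: f_3(F) = v^2; d F_3 = (0) du + (2*v) dv
Combining and collecting du, dv coefficients:
  coeff of du: 36*u*(u^2 - 1)
  coeff of dv: 2*v^3
F^* omega = (36*u*(u^2 - 1)) du + (2*v^3) dv.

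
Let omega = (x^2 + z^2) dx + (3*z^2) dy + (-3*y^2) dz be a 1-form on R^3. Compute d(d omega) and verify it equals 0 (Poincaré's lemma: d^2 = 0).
d(d omega) = 0

Step 1: d omega = sum_{i<j} (∂f_j/∂x_i - ∂f_i/∂x_j) dx_i ∧ dx_j:
  coeff of dx ∧ dy: 0
  coeff of dx ∧ dz: -2*z
  coeff of dy ∧ dz: -6*y - 6*z
Step 2: Apply d again to each 2-form coefficient. The only possible 3-form in R^3 is dx ∧ dy ∧ dz, with coefficient
  ∂(coeff of dy∧dz)/∂x - ∂(coeff of dx∧dz)/∂y + ∂(coeff of dx∧dy)/∂z
  = ∂/∂x (-6*y - 6*z) - ∂/∂y (-2*z) + ∂/∂z (0).
Each of these terms simplifies to sums of mixed partials that cancel in pairs. The result is 0 (by equality of mixed partials for smooth functions — Schwarz / Clairaut).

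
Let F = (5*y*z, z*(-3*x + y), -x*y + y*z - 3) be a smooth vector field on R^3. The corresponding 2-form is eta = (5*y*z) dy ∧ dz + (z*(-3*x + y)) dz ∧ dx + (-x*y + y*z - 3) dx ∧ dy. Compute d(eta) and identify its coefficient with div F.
d(eta) = (y + z) dx ∧ dy ∧ dz; div F = y + z

For a 2-form in R^3 of the form above, applying d gives a 3-form with coefficient ∂P/∂x + ∂Q/∂y + ∂R/∂z:
  ∂P/∂x = 0
  ∂Q/∂y = z
  ∂R/∂z = y
Sum = y + z, which is exactly div F.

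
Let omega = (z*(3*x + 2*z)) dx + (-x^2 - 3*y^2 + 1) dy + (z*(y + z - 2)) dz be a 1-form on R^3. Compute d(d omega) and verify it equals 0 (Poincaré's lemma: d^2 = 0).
d(d omega) = 0

Step 1: d omega = sum_{i<j} (∂f_j/∂x_i - ∂f_i/∂x_j) dx_i ∧ dx_j:
  coeff of dx ∧ dy: -2*x
  coeff of dx ∧ dz: -3*x - 4*z
  coeff of dy ∧ dz: z
Step 2: Apply d again to each 2-form coefficient. The only possible 3-form in R^3 is dx ∧ dy ∧ dz, with coefficient
  ∂(coeff of dy∧dz)/∂x - ∂(coeff of dx∧dz)/∂y + ∂(coeff of dx∧dy)/∂z
  = ∂/∂x (z) - ∂/∂y (-3*x - 4*z) + ∂/∂z (-2*x).
Each of these terms simplifies to sums of mixed partials that cancel in pairs. The result is 0 (by equality of mixed partials for smooth functions — Schwarz / Clairaut).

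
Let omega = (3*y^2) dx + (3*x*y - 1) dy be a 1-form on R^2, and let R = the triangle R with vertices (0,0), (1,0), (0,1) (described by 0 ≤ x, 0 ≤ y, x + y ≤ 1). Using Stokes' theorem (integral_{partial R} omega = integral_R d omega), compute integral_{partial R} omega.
integral_(partial R) omega = -1/2

Stokes: integral_partial_R omega = integral_R d omega with d omega = (∂Q/∂x - ∂P/∂y) dx ∧ dy.
  ∂Q/∂x = 3*y
  ∂P/∂y = 6*y
  integrand = ∂Q/∂x - ∂P/∂y = -3*y.
Integrating over R: integral_0^1 integral_0^{1-x} (-3*y) dy dx = -1/2.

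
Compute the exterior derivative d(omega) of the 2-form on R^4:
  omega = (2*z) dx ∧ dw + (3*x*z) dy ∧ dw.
d(omega) = (-2) dx ∧ dz ∧ dw + (3*z) dx ∧ dy ∧ dw + (-3*x) dy ∧ dz ∧ dw

For a 2-form omega = sum_{i<j} g_{ij} dx_i ∧ dx_j, the exterior derivative is
  d(omega) = sum_{i<j} d(g_{ij}) ∧ dx_i ∧ dx_j = sum_{i<j, k} (∂g_{ij}/∂x_k) dx_k ∧ dx_i ∧ dx_j.
Expand each term, using dx_k ∧ dx_i ∧ dx_j = sgn(permutation) dx_{(a)} ∧ dx_{(b)} ∧ dx_{(c)} with (a < b < c) sorted:
  d(2*z) includes (∂/∂z)(2*z) dz = (2) dz, which multiplied by dx ∧ dw gives (-2) dx ∧ dz ∧ dw
  d(3*x*z) includes (∂/∂x)(3*x*z) dx = (3*z) dx, which multiplied by dy ∧ dw gives (3*z) dx ∧ dy ∧ dw
  d(3*x*z) includes (∂/∂z)(3*x*z) dz = (3*x) dz, which multiplied by dy ∧ dw gives (-3*x) dy ∧ dz ∧ dw
Collecting like 3-forms: d(omega) = (-2) dx ∧ dz ∧ dw + (3*z) dx ∧ dy ∧ dw + (-3*x) dy ∧ dz ∧ dw.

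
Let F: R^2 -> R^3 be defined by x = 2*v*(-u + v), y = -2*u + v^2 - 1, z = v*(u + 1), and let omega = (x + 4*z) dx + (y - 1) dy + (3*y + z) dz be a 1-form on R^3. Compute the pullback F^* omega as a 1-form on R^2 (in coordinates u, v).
F^* omega = (-3*u*v^2 - 6*u*v + 4*u - v^3 - 9*v^2 - 3*v + 4) du + (-3*u^2*v - 6*u^2 + 7*u*v^2 - 10*u*v - 9*u + 10*v^3 + 19*v^2 - 3*v - 3) dv

Using F^*(f dg) = (f ∘ F) d(g ∘ F), substitute each coordinate x_i by F_i(u, v) in f_i, and replace dx_i by d F_i = (∂F_i/∂u) du + (∂F_i/∂v) dv.
  For the x component: f_1(F) = 2*v*(u + v + 2); d F_1 = (-2*v) du + (-2*u + 4*v) dv
  For the y component: f_2(F) = -2*u + v^2 - 2; d F_2 = (-2) du + (2*v) dv
  For the z component: f_3(F) = u*v - 6*u + 3*v^2 + v - 3; d F_3 = (v) du + (u + 1) dv
Combining and collecting du, dv coefficients:
  coeff of du: -3*u*v^2 - 6*u*v + 4*u - v^3 - 9*v^2 - 3*v + 4
  coeff of dv: -3*u^2*v - 6*u^2 + 7*u*v^2 - 10*u*v - 9*u + 10*v^3 + 19*v^2 - 3*v - 3
F^* omega = (-3*u*v^2 - 6*u*v + 4*u - v^3 - 9*v^2 - 3*v + 4) du + (-3*u^2*v - 6*u^2 + 7*u*v^2 - 10*u*v - 9*u + 10*v^3 + 19*v^2 - 3*v - 3) dv.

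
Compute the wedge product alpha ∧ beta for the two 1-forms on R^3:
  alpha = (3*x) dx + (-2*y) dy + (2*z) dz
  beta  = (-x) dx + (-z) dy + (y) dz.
alpha ∧ beta = (-x*(2*y + 3*z)) dx ∧ dy + (x*(3*y + 2*z)) dx ∧ dz + (-2*y^2 + 2*z^2) dy ∧ dz

Distribute the wedge, using dx_i ∧ dx_j = -dx_j ∧ dx_i and dx_i ∧ dx_i = 0. For each pair (i, j) with i < j, the coefficient of dx_i ∧ dx_j in alpha ∧ beta is (alpha_i * beta_j - alpha_j * beta_i). Collecting: alpha ∧ beta = (-x*(2*y + 3*z)) dx ∧ dy + (x*(3*y + 2*z)) dx ∧ dz + (-2*y^2 + 2*z^2) dy ∧ dz.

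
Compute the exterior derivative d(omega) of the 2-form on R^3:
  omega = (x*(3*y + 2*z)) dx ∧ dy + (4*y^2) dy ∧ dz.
d(omega) = (2*x) dx ∧ dy ∧ dz

For a 2-form omega = sum_{i<j} g_{ij} dx_i ∧ dx_j, the exterior derivative is
  d(omega) = sum_{i<j} d(g_{ij}) ∧ dx_i ∧ dx_j = sum_{i<j, k} (∂g_{ij}/∂x_k) dx_k ∧ dx_i ∧ dx_j.
Expand each term, using dx_k ∧ dx_i ∧ dx_j = sgn(permutation) dx_{(a)} ∧ dx_{(b)} ∧ dx_{(c)} with (a < b < c) sorted:
  d(x*(3*y + 2*z)) includes (∂/∂z)(x*(3*y + 2*z)) dz = (2*x) dz, which multiplied by dx ∧ dy gives (2*x) dx ∧ dy ∧ dz
Collecting like 3-forms: d(omega) = (2*x) dx ∧ dy ∧ dz.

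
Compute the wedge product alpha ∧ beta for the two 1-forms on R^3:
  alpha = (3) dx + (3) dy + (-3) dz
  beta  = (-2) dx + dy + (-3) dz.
alpha ∧ beta = (9) dx ∧ dy + (-15) dx ∧ dz + (-6) dy ∧ dz

Distribute the wedge, using dx_i ∧ dx_j = -dx_j ∧ dx_i and dx_i ∧ dx_i = 0. For each pair (i, j) with i < j, the coefficient of dx_i ∧ dx_j in alpha ∧ beta is (alpha_i * beta_j - alpha_j * beta_i). Collecting: alpha ∧ beta = (9) dx ∧ dy + (-15) dx ∧ dz + (-6) dy ∧ dz.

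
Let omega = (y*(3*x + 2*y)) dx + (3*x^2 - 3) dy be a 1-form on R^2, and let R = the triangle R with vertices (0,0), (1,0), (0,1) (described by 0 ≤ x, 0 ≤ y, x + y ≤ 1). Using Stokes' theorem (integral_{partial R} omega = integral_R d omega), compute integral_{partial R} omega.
integral_(partial R) omega = -1/6

Stokes: integral_partial_R omega = integral_R d omega with d omega = (∂Q/∂x - ∂P/∂y) dx ∧ dy.
  ∂Q/∂x = 6*x
  ∂P/∂y = 3*x + 4*y
  integrand = ∂Q/∂x - ∂P/∂y = 3*x - 4*y.
Integrating over R: integral_0^1 integral_0^{1-x} (3*x - 4*y) dy dx = -1/6.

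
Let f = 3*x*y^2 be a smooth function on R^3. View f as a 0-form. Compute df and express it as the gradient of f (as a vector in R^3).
df = (3*y^2) dx + (6*x*y) dy + (0) dz; grad f = (3*y^2, 6*x*y, 0)

For a 0-form f, d f = (∂f/∂x) dx + (∂f/∂y) dy + (∂f/∂z) dz. The components of the vector representation are exactly the entries of grad f in Cartesian coordinates:
  ∂f/∂x = 3*y^2
  ∂f/∂y = 6*x*y
  ∂f/∂z = 0.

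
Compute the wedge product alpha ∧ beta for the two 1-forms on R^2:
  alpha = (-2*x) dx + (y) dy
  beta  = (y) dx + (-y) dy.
alpha ∧ beta = (y*(2*x - y)) dx ∧ dy

Distribute the wedge, using dx_i ∧ dx_j = -dx_j ∧ dx_i and dx_i ∧ dx_i = 0. For each pair (i, j) with i < j, the coefficient of dx_i ∧ dx_j in alpha ∧ beta is (alpha_i * beta_j - alpha_j * beta_i). Collecting: alpha ∧ beta = (y*(2*x - y)) dx ∧ dy.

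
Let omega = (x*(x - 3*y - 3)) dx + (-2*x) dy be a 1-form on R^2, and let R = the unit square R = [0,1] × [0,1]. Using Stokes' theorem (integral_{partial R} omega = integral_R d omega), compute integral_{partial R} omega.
integral_(partial R) omega = -1/2

Stokes: integral_partial_R omega = integral_R d omega with d omega = (∂Q/∂x - ∂P/∂y) dx ∧ dy.
  ∂Q/∂x = -2
  ∂P/∂y = -3*x
  integrand = ∂Q/∂x - ∂P/∂y = 3*x - 2.
Integrating over R: integral_0^1 integral_0^1 (3*x - 2) dx dy = -1/2.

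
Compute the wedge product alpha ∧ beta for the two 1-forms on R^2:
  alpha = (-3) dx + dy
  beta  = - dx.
alpha ∧ beta = (1) dx ∧ dy

Distribute the wedge, using dx_i ∧ dx_j = -dx_j ∧ dx_i and dx_i ∧ dx_i = 0. For each pair (i, j) with i < j, the coefficient of dx_i ∧ dx_j in alpha ∧ beta is (alpha_i * beta_j - alpha_j * beta_i). Collecting: alpha ∧ beta = (1) dx ∧ dy.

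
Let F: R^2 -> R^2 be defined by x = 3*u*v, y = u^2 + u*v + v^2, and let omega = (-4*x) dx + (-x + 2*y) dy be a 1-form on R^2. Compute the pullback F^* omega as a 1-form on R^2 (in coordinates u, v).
F^* omega = (4*u^3 - 33*u*v^2 + 2*v^3) du + (2*u^3 - 33*u^2*v + 4*v^3) dv

Using F^*(f dg) = (f ∘ F) d(g ∘ F), substitute each coordinate x_i by F_i(u, v) in f_i, and replace dx_i by d F_i = (∂F_i/∂u) du + (∂F_i/∂v) dv.
  For the x component: f_1(F) = -12*u*v; d F_1 = (3*v) du + (3*u) dv
  For the y component: f_2(F) = 2*u^2 - u*v + 2*v^2; d F_2 = (2*u + v) du + (u + 2*v) dv
Combining and collecting du, dv coefficients:
  coeff of du: 4*u^3 - 33*u*v^2 + 2*v^3
  coeff of dv: 2*u^3 - 33*u^2*v + 4*v^3
F^* omega = (4*u^3 - 33*u*v^2 + 2*v^3) du + (2*u^3 - 33*u^2*v + 4*v^3) dv.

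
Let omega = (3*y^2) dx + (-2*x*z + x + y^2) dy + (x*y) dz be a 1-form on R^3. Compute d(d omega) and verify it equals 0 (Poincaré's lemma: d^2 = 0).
d(d omega) = 0

Step 1: d omega = sum_{i<j} (∂f_j/∂x_i - ∂f_i/∂x_j) dx_i ∧ dx_j:
  coeff of dx ∧ dy: -6*y - 2*z + 1
  coeff of dx ∧ dz: y
  coeff of dy ∧ dz: 3*x
Step 2: Apply d again to each 2-form coefficient. The only possible 3-form in R^3 is dx ∧ dy ∧ dz, with coefficient
  ∂(coeff of dy∧dz)/∂x - ∂(coeff of dx∧dz)/∂y + ∂(coeff of dx∧dy)/∂z
  = ∂/∂x (3*x) - ∂/∂y (y) + ∂/∂z (-6*y - 2*z + 1).
Each of these terms simplifies to sums of mixed partials that cancel in pairs. The result is 0 (by equality of mixed partials for smooth functions — Schwarz / Clairaut).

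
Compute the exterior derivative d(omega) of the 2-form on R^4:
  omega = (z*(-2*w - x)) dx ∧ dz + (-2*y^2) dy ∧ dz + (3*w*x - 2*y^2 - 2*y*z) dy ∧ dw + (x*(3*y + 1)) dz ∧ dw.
d(omega) = (3*y - 2*z + 1) dx ∧ dz ∧ dw + (3*w) dx ∧ dy ∧ dw + (3*x + 2*y) dy ∧ dz ∧ dw

For a 2-form omega = sum_{i<j} g_{ij} dx_i ∧ dx_j, the exterior derivative is
  d(omega) = sum_{i<j} d(g_{ij}) ∧ dx_i ∧ dx_j = sum_{i<j, k} (∂g_{ij}/∂x_k) dx_k ∧ dx_i ∧ dx_j.
Expand each term, using dx_k ∧ dx_i ∧ dx_j = sgn(permutation) dx_{(a)} ∧ dx_{(b)} ∧ dx_{(c)} with (a < b < c) sorted:
  d(z*(-2*w - x)) includes (∂/∂w)(z*(-2*w - x)) dw = (-2*z) dw, which multiplied by dx ∧ dz gives (-2*z) dx ∧ dz ∧ dw
  d(3*w*x - 2*y^2 - 2*y*z) includes (∂/∂x)(3*w*x - 2*y^2 - 2*y*z) dx = (3*w) dx, which multiplied by dy ∧ dw gives (3*w) dx ∧ dy ∧ dw
  d(3*w*x - 2*y^2 - 2*y*z) includes (∂/∂z)(3*w*x - 2*y^2 - 2*y*z) dz = (-2*y) dz, which multiplied by dy ∧ dw gives (2*y) dy ∧ dz ∧ dw
  d(x*(3*y + 1)) includes (∂/∂x)(x*(3*y + 1)) dx = (3*y + 1) dx, which multiplied by dz ∧ dw gives (3*y + 1) dx ∧ dz ∧ dw
  d(x*(3*y + 1)) includes (∂/∂y)(x*(3*y + 1)) dy = (3*x) dy, which multiplied by dz ∧ dw gives (3*x) dy ∧ dz ∧ dw
Collecting like 3-forms: d(omega) = (3*y - 2*z + 1) dx ∧ dz ∧ dw + (3*w) dx ∧ dy ∧ dw + (3*x + 2*y) dy ∧ dz ∧ dw.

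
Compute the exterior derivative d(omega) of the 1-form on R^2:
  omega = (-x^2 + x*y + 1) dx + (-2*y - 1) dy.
d(omega) = (-x) dx ∧ dy

For a 1-form omega = sum_i f_i dx_i, the exterior derivative is
  d(omega) = sum_{i < j} (∂f_j/∂x_i - ∂f_i/∂x_j) dx_i ∧ dx_j.
  coefficient of dx ∧ dy: ∂f_2/∂x - ∂f_1/∂y = ∂(-2*y - 1)/∂x - ∂(-x^2 + x*y + 1)/∂y = -x
Assembling: d(omega) = (-x) dx ∧ dy.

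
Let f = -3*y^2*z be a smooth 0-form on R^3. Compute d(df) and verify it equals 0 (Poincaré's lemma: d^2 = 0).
d(df) = 0

Step 1: df = sum_i (∂f/∂x_i) dx_i = (0) dx + (-6*y*z) dy + (-3*y^2) dz.
Step 2: Apply d again. Using the 1-form formula, the coefficient of dx ∧ dy in d(df) is ∂^2 f/∂x ∂y - ∂^2 f/∂y ∂x = (0) - (0) = 0 (equality of mixed partials for smooth f).
Similarly for dx ∧ dz and dy ∧ dz — all coefficients vanish. So d(df) = 0.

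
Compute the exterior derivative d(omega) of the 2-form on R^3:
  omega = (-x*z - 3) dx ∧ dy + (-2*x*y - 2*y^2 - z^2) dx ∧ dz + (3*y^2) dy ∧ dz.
d(omega) = (x + 4*y) dx ∧ dy ∧ dz

For a 2-form omega = sum_{i<j} g_{ij} dx_i ∧ dx_j, the exterior derivative is
  d(omega) = sum_{i<j} d(g_{ij}) ∧ dx_i ∧ dx_j = sum_{i<j, k} (∂g_{ij}/∂x_k) dx_k ∧ dx_i ∧ dx_j.
Expand each term, using dx_k ∧ dx_i ∧ dx_j = sgn(permutation) dx_{(a)} ∧ dx_{(b)} ∧ dx_{(c)} with (a < b < c) sorted:
  d(-x*z - 3) includes (∂/∂z)(-x*z - 3) dz = (-x) dz, which multiplied by dx ∧ dy gives (-x) dx ∧ dy ∧ dz
  d(-2*x*y - 2*y^2 - z^2) includes (∂/∂y)(-2*x*y - 2*y^2 - z^2) dy = (-2*x - 4*y) dy, which multiplied by dx ∧ dz gives (2*x + 4*y) dx ∧ dy ∧ dz
Collecting like 3-forms: d(omega) = (x + 4*y) dx ∧ dy ∧ dz.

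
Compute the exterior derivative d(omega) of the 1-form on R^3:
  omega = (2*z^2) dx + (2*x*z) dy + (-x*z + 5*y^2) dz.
d(omega) = (2*z) dx ∧ dy + (-5*z) dx ∧ dz + (-2*x + 10*y) dy ∧ dz

For a 1-form omega = sum_i f_i dx_i, the exterior derivative is
  d(omega) = sum_{i < j} (∂f_j/∂x_i - ∂f_i/∂x_j) dx_i ∧ dx_j.
  coefficient of dx ∧ dy: ∂f_2/∂x - ∂f_1/∂y = ∂(2*x*z)/∂x - ∂(2*z^2)/∂y = 2*z
  coefficient of dx ∧ dz: ∂f_3/∂x - ∂f_1/∂z = ∂(-x*z + 5*y^2)/∂x - ∂(2*z^2)/∂z = -5*z
  coefficient of dy ∧ dz: ∂f_3/∂y - ∂f_2/∂z = ∂(-x*z + 5*y^2)/∂y - ∂(2*x*z)/∂z = -2*x + 10*y
Assembling: d(omega) = (2*z) dx ∧ dy + (-5*z) dx ∧ dz + (-2*x + 10*y) dy ∧ dz.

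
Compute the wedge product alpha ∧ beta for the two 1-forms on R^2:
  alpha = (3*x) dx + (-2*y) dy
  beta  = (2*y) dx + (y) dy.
alpha ∧ beta = (y*(3*x + 4*y)) dx ∧ dy

Distribute the wedge, using dx_i ∧ dx_j = -dx_j ∧ dx_i and dx_i ∧ dx_i = 0. For each pair (i, j) with i < j, the coefficient of dx_i ∧ dx_j in alpha ∧ beta is (alpha_i * beta_j - alpha_j * beta_i). Collecting: alpha ∧ beta = (y*(3*x + 4*y)) dx ∧ dy.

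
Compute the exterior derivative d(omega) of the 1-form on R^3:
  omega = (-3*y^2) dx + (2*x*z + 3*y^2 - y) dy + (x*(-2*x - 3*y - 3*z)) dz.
d(omega) = (6*y + 2*z) dx ∧ dy + (-4*x - 3*y - 3*z) dx ∧ dz + (-5*x) dy ∧ dz

For a 1-form omega = sum_i f_i dx_i, the exterior derivative is
  d(omega) = sum_{i < j} (∂f_j/∂x_i - ∂f_i/∂x_j) dx_i ∧ dx_j.
  coefficient of dx ∧ dy: ∂f_2/∂x - ∂f_1/∂y = ∂(2*x*z + 3*y^2 - y)/∂x - ∂(-3*y^2)/∂y = 6*y + 2*z
  coefficient of dx ∧ dz: ∂f_3/∂x - ∂f_1/∂z = ∂(x*(-2*x - 3*y - 3*z))/∂x - ∂(-3*y^2)/∂z = -4*x - 3*y - 3*z
  coefficient of dy ∧ dz: ∂f_3/∂y - ∂f_2/∂z = ∂(x*(-2*x - 3*y - 3*z))/∂y - ∂(2*x*z + 3*y^2 - y)/∂z = -5*x
Assembling: d(omega) = (6*y + 2*z) dx ∧ dy + (-4*x - 3*y - 3*z) dx ∧ dz + (-5*x) dy ∧ dz.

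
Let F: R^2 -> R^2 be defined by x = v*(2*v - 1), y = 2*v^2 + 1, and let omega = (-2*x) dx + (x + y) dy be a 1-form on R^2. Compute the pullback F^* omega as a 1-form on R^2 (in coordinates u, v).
F^* omega = (2*v*(4*v + 1)) dv

Using F^*(f dg) = (f ∘ F) d(g ∘ F), substitute each coordinate x_i by F_i(u, v) in f_i, and replace dx_i by d F_i = (∂F_i/∂u) du + (∂F_i/∂v) dv.
  For the x component: f_1(F) = 2*v*(1 - 2*v); d F_1 = (0) du + (4*v - 1) dv
  For the y component: f_2(F) = 4*v^2 - v + 1; d F_2 = (0) du + (4*v) dv
Combining and collecting du, dv coefficients:
  coeff of du: 0
  coeff of dv: 2*v*(4*v + 1)
F^* omega = (2*v*(4*v + 1)) dv.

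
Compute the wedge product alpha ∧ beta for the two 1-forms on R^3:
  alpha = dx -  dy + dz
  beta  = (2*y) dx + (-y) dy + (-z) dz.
alpha ∧ beta = (y) dx ∧ dy + (-2*y - z) dx ∧ dz + (y + z) dy ∧ dz

Distribute the wedge, using dx_i ∧ dx_j = -dx_j ∧ dx_i and dx_i ∧ dx_i = 0. For each pair (i, j) with i < j, the coefficient of dx_i ∧ dx_j in alpha ∧ beta is (alpha_i * beta_j - alpha_j * beta_i). Collecting: alpha ∧ beta = (y) dx ∧ dy + (-2*y - z) dx ∧ dz + (y + z) dy ∧ dz.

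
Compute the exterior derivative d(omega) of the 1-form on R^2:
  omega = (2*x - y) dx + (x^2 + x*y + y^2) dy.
d(omega) = (2*x + y + 1) dx ∧ dy

For a 1-form omega = sum_i f_i dx_i, the exterior derivative is
  d(omega) = sum_{i < j} (∂f_j/∂x_i - ∂f_i/∂x_j) dx_i ∧ dx_j.
  coefficient of dx ∧ dy: ∂f_2/∂x - ∂f_1/∂y = ∂(x^2 + x*y + y^2)/∂x - ∂(2*x - y)/∂y = 2*x + y + 1
Assembling: d(omega) = (2*x + y + 1) dx ∧ dy.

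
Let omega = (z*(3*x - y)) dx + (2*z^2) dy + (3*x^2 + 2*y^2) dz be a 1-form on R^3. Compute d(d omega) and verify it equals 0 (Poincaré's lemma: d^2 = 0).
d(d omega) = 0

Step 1: d omega = sum_{i<j} (∂f_j/∂x_i - ∂f_i/∂x_j) dx_i ∧ dx_j:
  coeff of dx ∧ dy: z
  coeff of dx ∧ dz: 3*x + y
  coeff of dy ∧ dz: 4*y - 4*z
Step 2: Apply d again to each 2-form coefficient. The only possible 3-form in R^3 is dx ∧ dy ∧ dz, with coefficient
  ∂(coeff of dy∧dz)/∂x - ∂(coeff of dx∧dz)/∂y + ∂(coeff of dx∧dy)/∂z
  = ∂/∂x (4*y - 4*z) - ∂/∂y (3*x + y) + ∂/∂z (z).
Each of these terms simplifies to sums of mixed partials that cancel in pairs. The result is 0 (by equality of mixed partials for smooth functions — Schwarz / Clairaut).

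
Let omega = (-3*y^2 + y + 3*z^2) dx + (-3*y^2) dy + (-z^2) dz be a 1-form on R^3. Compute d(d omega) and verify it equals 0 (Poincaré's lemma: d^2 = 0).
d(d omega) = 0

Step 1: d omega = sum_{i<j} (∂f_j/∂x_i - ∂f_i/∂x_j) dx_i ∧ dx_j:
  coeff of dx ∧ dy: 6*y - 1
  coeff of dx ∧ dz: -6*z
  coeff of dy ∧ dz: 0
Step 2: Apply d again to each 2-form coefficient. The only possible 3-form in R^3 is dx ∧ dy ∧ dz, with coefficient
  ∂(coeff of dy∧dz)/∂x - ∂(coeff of dx∧dz)/∂y + ∂(coeff of dx∧dy)/∂z
  = ∂/∂x (0) - ∂/∂y (-6*z) + ∂/∂z (6*y - 1).
Each of these terms simplifies to sums of mixed partials that cancel in pairs. The result is 0 (by equality of mixed partials for smooth functions — Schwarz / Clairaut).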